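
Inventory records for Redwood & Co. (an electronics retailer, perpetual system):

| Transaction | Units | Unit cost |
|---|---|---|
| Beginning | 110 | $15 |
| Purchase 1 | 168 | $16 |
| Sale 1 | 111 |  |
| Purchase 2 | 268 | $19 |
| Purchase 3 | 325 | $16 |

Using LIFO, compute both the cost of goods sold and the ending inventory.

COGS = $1,776; ending inventory = $12,854

Sale 1 (111) [LIFO — newest first]: 111 @ $16 = $1,776
Ending inventory: 110 @ $15 + 57 @ $16 + 268 @ $19 + 325 @ $16 = $12,854
Check: goods available $14,630 = COGS $1,776 + ending $12,854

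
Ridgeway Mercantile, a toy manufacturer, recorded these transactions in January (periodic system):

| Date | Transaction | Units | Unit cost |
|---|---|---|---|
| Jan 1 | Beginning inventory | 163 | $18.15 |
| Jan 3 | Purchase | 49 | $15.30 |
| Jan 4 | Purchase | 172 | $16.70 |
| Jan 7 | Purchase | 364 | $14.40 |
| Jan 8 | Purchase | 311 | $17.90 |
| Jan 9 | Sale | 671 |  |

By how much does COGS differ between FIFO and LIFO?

FIFO COGS: 163 @ $18.15 + 49 @ $15.30 + 172 @ $16.70 + 287 @ $14.40 = $10,713.35
LIFO COGS: 311 @ $17.90 + 360 @ $14.40 = $10,750.90
Difference = |$10,713.35 − $10,750.90| = $37.55

$37.55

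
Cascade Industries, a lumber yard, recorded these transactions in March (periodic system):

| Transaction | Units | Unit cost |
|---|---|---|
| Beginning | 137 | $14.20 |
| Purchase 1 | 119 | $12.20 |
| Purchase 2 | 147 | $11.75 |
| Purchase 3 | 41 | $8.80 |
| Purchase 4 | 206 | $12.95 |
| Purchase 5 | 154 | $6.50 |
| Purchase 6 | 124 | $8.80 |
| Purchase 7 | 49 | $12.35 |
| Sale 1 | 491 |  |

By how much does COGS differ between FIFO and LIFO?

$1,272.75

FIFO COGS: 137 @ $14.20 + 119 @ $12.20 + 147 @ $11.75 + 41 @ $8.80 + 47 @ $12.95 = $6,093.90
LIFO COGS: 49 @ $12.35 + 124 @ $8.80 + 154 @ $6.50 + 164 @ $12.95 = $4,821.15
Difference = |$6,093.90 − $4,821.15| = $1,272.75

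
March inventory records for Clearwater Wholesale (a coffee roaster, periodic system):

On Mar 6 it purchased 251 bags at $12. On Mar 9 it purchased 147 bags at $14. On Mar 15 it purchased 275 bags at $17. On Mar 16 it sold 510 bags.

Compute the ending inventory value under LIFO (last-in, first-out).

Ending inventory = $1,956

Mar 16, 510 sold [LIFO — newest first]: 275 @ $17 + 147 @ $14 + 88 @ $12 = $7,789
Ending inventory: 163 @ $12 = $1,956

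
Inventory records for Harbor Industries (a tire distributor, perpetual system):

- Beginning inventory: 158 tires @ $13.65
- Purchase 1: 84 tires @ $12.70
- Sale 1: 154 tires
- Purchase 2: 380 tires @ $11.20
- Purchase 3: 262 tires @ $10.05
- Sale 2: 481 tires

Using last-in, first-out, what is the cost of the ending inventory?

Ending inventory = $3,004.40

Sale 1 (154) [LIFO — newest first]: 84 @ $12.70 + 70 @ $13.65 = $2,022.30
Sale 2 (481) [LIFO — newest first]: 262 @ $10.05 + 219 @ $11.20 = $5,085.90
Total COGS = $2,022.30 + $5,085.90 = $7,108.20
Ending inventory: 88 @ $13.65 + 161 @ $11.20 = $3,004.40
Check: goods available $10,112.60 = COGS $7,108.20 + ending $3,004.40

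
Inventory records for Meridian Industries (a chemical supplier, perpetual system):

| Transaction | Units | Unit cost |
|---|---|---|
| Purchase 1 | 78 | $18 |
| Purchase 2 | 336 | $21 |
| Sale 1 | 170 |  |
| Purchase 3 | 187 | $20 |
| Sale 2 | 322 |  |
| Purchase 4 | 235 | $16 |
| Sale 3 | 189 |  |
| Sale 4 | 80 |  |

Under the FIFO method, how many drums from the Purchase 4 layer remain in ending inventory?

75

Sale 1 (170) [FIFO — oldest first]: 78 @ $18 + 92 @ $21 = $3,336
Sale 2 (322) [FIFO — oldest first]: 244 @ $21 + 78 @ $20 = $6,684
Sale 3 (189) [FIFO — oldest first]: 109 @ $20 + 80 @ $16 = $3,460
Sale 4 (80) [FIFO — oldest first]: 80 @ $16 = $1,280
Total COGS = $3,336 + $6,684 + $3,460 + $1,280 = $14,760
Ending inventory: 75 @ $16 = $1,200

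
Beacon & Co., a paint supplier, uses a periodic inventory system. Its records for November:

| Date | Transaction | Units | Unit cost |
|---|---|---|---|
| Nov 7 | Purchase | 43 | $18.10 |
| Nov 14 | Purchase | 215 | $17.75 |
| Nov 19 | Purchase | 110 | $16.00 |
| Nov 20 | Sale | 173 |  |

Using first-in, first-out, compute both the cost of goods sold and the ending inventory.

Nov 20, 173 sold [FIFO — oldest first]: 43 @ $18.10 + 130 @ $17.75 = $3,085.80
Ending inventory: 85 @ $17.75 + 110 @ $16.00 = $3,268.75
Check: goods available $6,354.55 = COGS $3,085.80 + ending $3,268.75

COGS = $3,085.80; ending inventory = $3,268.75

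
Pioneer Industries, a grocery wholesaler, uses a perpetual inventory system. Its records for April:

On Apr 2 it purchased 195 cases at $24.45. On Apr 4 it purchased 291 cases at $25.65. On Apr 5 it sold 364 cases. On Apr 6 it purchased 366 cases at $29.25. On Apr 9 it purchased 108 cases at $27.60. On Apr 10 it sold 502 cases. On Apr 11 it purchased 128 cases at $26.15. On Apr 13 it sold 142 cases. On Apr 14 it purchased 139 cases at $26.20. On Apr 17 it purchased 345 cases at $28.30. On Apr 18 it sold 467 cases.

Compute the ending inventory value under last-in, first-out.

Ending inventory = $2,401.40

Apr 5, 364 sold [LIFO — newest first]: 291 @ $25.65 + 73 @ $24.45 = $9,249.00
Apr 10, 502 sold [LIFO — newest first]: 108 @ $27.60 + 366 @ $29.25 + 28 @ $24.45 = $14,370.90
Apr 13, 142 sold [LIFO — newest first]: 128 @ $26.15 + 14 @ $24.45 = $3,689.50
Apr 18, 467 sold [LIFO — newest first]: 345 @ $28.30 + 122 @ $26.20 = $12,959.90
Total COGS = $9,249.00 + $14,370.90 + $3,689.50 + $12,959.90 = $40,269.30
Ending inventory: 80 @ $24.45 + 17 @ $26.20 = $2,401.40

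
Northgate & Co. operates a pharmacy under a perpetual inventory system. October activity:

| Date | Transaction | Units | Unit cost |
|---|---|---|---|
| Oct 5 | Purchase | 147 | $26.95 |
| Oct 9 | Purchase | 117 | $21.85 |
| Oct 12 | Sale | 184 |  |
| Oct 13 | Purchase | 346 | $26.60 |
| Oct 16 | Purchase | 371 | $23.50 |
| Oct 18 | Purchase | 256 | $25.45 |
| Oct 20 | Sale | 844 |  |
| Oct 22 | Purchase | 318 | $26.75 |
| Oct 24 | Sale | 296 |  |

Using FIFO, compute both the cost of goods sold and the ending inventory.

COGS = $33,282.65; ending inventory = $6,179.25

Oct 12, 184 sold [FIFO — oldest first]: 147 @ $26.95 + 37 @ $21.85 = $4,770.10
Oct 20, 844 sold [FIFO — oldest first]: 80 @ $21.85 + 346 @ $26.60 + 371 @ $23.50 + 47 @ $25.45 = $20,866.25
Oct 24, 296 sold [FIFO — oldest first]: 209 @ $25.45 + 87 @ $26.75 = $7,646.30
Total COGS = $4,770.10 + $20,866.25 + $7,646.30 = $33,282.65
Ending inventory: 231 @ $26.75 = $6,179.25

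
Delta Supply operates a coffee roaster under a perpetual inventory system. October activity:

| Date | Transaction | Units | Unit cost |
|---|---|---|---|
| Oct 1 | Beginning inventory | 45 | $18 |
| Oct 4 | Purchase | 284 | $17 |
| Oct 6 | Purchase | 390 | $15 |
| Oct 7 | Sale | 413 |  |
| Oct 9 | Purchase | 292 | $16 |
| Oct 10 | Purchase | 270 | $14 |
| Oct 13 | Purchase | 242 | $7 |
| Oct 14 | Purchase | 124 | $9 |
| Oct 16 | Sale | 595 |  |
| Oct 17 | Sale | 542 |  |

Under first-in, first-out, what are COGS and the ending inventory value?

Oct 7, 413 sold [FIFO — oldest first]: 45 @ $18 + 284 @ $17 + 84 @ $15 = $6,898
Oct 16, 595 sold [FIFO — oldest first]: 306 @ $15 + 289 @ $16 = $9,214
Oct 17, 542 sold [FIFO — oldest first]: 3 @ $16 + 270 @ $14 + 242 @ $7 + 27 @ $9 = $5,765
Total COGS = $6,898 + $9,214 + $5,765 = $21,877
Ending inventory: 97 @ $9 = $873
Check: goods available $22,750 = COGS $21,877 + ending $873

COGS = $21,877; ending inventory = $873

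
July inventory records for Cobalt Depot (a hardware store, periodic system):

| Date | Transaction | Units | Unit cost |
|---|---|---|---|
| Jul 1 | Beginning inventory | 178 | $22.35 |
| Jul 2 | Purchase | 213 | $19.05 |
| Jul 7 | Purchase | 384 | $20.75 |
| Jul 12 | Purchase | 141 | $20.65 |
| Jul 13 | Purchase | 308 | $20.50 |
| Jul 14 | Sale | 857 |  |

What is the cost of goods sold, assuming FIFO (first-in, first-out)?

COGS = $17,697.25

Jul 14, 857 sold [FIFO — oldest first]: 178 @ $22.35 + 213 @ $19.05 + 384 @ $20.75 + 82 @ $20.65 = $17,697.25
Ending inventory: 59 @ $20.65 + 308 @ $20.50 = $7,532.35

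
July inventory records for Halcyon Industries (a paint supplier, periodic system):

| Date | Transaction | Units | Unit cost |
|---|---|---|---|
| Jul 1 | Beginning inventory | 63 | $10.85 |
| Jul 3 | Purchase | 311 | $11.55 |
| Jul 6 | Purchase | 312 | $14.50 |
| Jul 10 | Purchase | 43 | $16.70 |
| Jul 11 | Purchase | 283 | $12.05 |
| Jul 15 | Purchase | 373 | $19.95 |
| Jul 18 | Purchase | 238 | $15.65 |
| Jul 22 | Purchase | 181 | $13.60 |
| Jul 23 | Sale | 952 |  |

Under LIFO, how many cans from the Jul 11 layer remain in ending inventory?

Jul 23, 952 sold [LIFO — newest first]: 181 @ $13.60 + 238 @ $15.65 + 373 @ $19.95 + 160 @ $12.05 = $15,555.65
Ending inventory: 63 @ $10.85 + 311 @ $11.55 + 312 @ $14.50 + 43 @ $16.70 + 123 @ $12.05 = $10,999.85

123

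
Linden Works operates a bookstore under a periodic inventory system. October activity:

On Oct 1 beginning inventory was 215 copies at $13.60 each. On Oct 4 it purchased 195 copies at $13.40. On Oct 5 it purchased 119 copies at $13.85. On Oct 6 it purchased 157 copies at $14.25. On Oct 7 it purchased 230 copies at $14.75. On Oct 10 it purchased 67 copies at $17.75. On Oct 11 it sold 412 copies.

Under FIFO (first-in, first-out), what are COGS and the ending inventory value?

Oct 11, 412 sold [FIFO — oldest first]: 215 @ $13.60 + 195 @ $13.40 + 2 @ $13.85 = $5,564.70
Ending inventory: 117 @ $13.85 + 157 @ $14.25 + 230 @ $14.75 + 67 @ $17.75 = $8,439.45
Check: goods available $14,004.15 = COGS $5,564.70 + ending $8,439.45

COGS = $5,564.70; ending inventory = $8,439.45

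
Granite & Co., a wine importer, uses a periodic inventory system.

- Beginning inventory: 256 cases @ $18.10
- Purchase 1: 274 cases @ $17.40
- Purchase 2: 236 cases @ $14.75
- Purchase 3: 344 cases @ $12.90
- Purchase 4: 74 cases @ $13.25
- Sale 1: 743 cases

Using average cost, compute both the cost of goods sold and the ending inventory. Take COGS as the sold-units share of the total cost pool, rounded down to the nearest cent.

COGS = $11,484.05; ending inventory = $6,816.25

Sale 1, sell 743: 743/1184 × $18,300.30 → $11,484.05
Ending inventory (cost pool remaining) = $6,816.25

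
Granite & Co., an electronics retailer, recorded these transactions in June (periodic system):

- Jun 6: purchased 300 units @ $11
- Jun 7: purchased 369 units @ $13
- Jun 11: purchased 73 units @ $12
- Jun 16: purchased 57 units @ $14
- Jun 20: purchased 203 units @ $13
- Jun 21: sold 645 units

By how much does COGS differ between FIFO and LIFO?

FIFO COGS: 300 @ $11 + 345 @ $13 = $7,785
LIFO COGS: 203 @ $13 + 57 @ $14 + 73 @ $12 + 312 @ $13 = $8,369
Difference = |$7,785 − $8,369| = $584

$584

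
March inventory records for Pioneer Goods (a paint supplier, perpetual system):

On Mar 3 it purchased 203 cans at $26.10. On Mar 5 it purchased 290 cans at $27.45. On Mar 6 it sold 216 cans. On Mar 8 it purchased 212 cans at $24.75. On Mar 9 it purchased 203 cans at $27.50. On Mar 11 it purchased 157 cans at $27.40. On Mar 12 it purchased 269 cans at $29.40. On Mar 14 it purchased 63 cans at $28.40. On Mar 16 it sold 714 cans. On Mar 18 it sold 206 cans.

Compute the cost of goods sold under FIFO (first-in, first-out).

COGS = $30,477.50

Mar 6, 216 sold [FIFO — oldest first]: 203 @ $26.10 + 13 @ $27.45 = $5,655.15
Mar 16, 714 sold [FIFO — oldest first]: 277 @ $27.45 + 212 @ $24.75 + 203 @ $27.50 + 22 @ $27.40 = $19,035.95
Mar 18, 206 sold [FIFO — oldest first]: 135 @ $27.40 + 71 @ $29.40 = $5,786.40
Total COGS = $5,655.15 + $19,035.95 + $5,786.40 = $30,477.50
Ending inventory: 198 @ $29.40 + 63 @ $28.40 = $7,610.40
Check: goods available $38,087.90 = COGS $30,477.50 + ending $7,610.40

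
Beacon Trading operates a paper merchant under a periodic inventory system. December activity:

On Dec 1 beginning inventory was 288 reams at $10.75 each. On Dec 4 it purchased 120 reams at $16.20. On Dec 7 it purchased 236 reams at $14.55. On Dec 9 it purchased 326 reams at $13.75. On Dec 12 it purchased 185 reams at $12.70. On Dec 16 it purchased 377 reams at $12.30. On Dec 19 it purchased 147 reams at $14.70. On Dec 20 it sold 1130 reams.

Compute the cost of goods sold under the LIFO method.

COGS = $15,012.25

Dec 20, 1130 sold [LIFO — newest first]: 147 @ $14.70 + 377 @ $12.30 + 185 @ $12.70 + 326 @ $13.75 + 95 @ $14.55 = $15,012.25
Ending inventory: 288 @ $10.75 + 120 @ $16.20 + 141 @ $14.55 = $7,091.55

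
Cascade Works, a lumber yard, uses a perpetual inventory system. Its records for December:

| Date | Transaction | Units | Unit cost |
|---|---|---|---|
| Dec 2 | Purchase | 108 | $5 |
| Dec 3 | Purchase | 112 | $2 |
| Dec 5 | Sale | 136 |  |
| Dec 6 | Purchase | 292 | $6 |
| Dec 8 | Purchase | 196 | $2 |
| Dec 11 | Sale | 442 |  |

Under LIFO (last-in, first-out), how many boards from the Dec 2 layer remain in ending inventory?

Dec 5, 136 sold [LIFO — newest first]: 112 @ $2 + 24 @ $5 = $344
Dec 11, 442 sold [LIFO — newest first]: 196 @ $2 + 246 @ $6 = $1,868
Total COGS = $344 + $1,868 = $2,212
Ending inventory: 84 @ $5 + 46 @ $6 = $696

84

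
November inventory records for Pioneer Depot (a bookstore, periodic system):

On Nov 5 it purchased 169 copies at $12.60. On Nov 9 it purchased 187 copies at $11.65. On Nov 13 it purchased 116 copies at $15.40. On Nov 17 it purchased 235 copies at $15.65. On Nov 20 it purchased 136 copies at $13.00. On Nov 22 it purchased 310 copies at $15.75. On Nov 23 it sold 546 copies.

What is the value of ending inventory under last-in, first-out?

Ending inventory = $8,207.10

Nov 23, 546 sold [LIFO — newest first]: 310 @ $15.75 + 136 @ $13.00 + 100 @ $15.65 = $8,215.50
Ending inventory: 169 @ $12.60 + 187 @ $11.65 + 116 @ $15.40 + 135 @ $15.65 = $8,207.10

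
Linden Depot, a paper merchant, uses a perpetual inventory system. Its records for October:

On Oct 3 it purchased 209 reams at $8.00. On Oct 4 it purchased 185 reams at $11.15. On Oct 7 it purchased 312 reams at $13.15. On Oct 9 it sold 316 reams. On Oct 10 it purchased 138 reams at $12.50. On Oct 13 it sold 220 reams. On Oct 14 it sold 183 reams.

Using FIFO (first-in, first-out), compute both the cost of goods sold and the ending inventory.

COGS = $8,000.05; ending inventory = $1,562.50

Oct 9, 316 sold [FIFO — oldest first]: 209 @ $8.00 + 107 @ $11.15 = $2,865.05
Oct 13, 220 sold [FIFO — oldest first]: 78 @ $11.15 + 142 @ $13.15 = $2,737.00
Oct 14, 183 sold [FIFO — oldest first]: 170 @ $13.15 + 13 @ $12.50 = $2,398.00
Total COGS = $2,865.05 + $2,737.00 + $2,398.00 = $8,000.05
Ending inventory: 125 @ $12.50 = $1,562.50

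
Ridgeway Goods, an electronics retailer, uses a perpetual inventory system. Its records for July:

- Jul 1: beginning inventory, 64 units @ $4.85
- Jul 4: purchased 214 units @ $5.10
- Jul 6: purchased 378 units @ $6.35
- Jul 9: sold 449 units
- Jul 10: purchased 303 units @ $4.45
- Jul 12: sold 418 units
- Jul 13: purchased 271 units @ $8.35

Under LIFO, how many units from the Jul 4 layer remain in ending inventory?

Jul 9, 449 sold [LIFO — newest first]: 378 @ $6.35 + 71 @ $5.10 = $2,762.40
Jul 12, 418 sold [LIFO — newest first]: 303 @ $4.45 + 115 @ $5.10 = $1,934.85
Total COGS = $2,762.40 + $1,934.85 = $4,697.25
Ending inventory: 64 @ $4.85 + 28 @ $5.10 + 271 @ $8.35 = $2,716.05

28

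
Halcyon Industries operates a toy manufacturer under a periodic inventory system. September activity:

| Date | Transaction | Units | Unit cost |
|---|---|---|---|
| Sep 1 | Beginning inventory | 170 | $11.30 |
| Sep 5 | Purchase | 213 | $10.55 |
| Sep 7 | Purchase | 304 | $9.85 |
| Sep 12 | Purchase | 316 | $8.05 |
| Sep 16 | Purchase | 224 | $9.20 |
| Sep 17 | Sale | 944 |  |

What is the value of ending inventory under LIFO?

Sep 17, 944 sold [LIFO — newest first]: 224 @ $9.20 + 316 @ $8.05 + 304 @ $9.85 + 100 @ $10.55 = $8,654.00
Ending inventory: 170 @ $11.30 + 113 @ $10.55 = $3,113.15
Check: goods available $11,767.15 = COGS $8,654.00 + ending $3,113.15

Ending inventory = $3,113.15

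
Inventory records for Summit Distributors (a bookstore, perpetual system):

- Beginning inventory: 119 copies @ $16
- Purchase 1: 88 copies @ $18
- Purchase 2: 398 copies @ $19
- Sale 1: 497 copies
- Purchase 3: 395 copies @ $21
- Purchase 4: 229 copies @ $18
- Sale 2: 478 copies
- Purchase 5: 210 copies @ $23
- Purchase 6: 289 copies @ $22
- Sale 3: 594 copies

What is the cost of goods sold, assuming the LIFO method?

Sale 1 (497) [LIFO — newest first]: 398 @ $19 + 88 @ $18 + 11 @ $16 = $9,322
Sale 2 (478) [LIFO — newest first]: 229 @ $18 + 249 @ $21 = $9,351
Sale 3 (594) [LIFO — newest first]: 289 @ $22 + 210 @ $23 + 95 @ $21 = $13,183
Total COGS = $9,322 + $9,351 + $13,183 = $31,856
Ending inventory: 108 @ $16 + 51 @ $21 = $2,799
Check: goods available $34,655 = COGS $31,856 + ending $2,799

COGS = $31,856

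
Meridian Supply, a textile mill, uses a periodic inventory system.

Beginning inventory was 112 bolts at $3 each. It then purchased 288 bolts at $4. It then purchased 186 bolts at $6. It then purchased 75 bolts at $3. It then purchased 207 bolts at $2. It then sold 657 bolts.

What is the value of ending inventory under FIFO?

Sale 1 (657) [FIFO — oldest first]: 112 @ $3 + 288 @ $4 + 186 @ $6 + 71 @ $3 = $2,817
Ending inventory: 4 @ $3 + 207 @ $2 = $426
Check: goods available $3,243 = COGS $2,817 + ending $426

Ending inventory = $426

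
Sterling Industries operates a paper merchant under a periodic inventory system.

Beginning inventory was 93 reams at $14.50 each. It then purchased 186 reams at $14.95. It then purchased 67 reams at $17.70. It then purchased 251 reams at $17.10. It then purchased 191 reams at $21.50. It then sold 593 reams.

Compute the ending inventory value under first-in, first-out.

Sale 1 (593) [FIFO — oldest first]: 93 @ $14.50 + 186 @ $14.95 + 67 @ $17.70 + 247 @ $17.10 = $9,538.80
Ending inventory: 4 @ $17.10 + 191 @ $21.50 = $4,174.90
Check: goods available $13,713.70 = COGS $9,538.80 + ending $4,174.90

Ending inventory = $4,174.90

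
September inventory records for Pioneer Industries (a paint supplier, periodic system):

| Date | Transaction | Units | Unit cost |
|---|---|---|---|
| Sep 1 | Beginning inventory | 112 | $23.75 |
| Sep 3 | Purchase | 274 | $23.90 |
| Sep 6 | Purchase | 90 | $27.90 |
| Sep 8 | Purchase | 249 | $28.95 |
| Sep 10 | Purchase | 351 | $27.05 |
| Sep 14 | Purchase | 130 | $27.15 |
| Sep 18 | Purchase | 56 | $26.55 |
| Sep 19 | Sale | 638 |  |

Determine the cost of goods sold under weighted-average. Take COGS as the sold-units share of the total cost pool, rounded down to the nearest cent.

Sep 19, sell 638: 638/1262 × $33,439.00 → $16,904.97
Ending inventory (cost pool remaining) = $16,534.03
Check: goods available $33,439.00 = COGS $16,904.97 + ending $16,534.03

COGS = $16,904.97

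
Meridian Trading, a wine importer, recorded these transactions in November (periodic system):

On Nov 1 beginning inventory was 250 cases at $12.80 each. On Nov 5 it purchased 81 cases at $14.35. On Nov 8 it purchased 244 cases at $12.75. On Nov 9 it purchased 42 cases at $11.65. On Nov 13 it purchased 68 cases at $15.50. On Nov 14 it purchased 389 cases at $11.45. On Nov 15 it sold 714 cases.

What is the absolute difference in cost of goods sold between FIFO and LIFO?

$610.10

FIFO COGS: 250 @ $12.80 + 81 @ $14.35 + 244 @ $12.75 + 42 @ $11.65 + 68 @ $15.50 + 29 @ $11.45 = $9,348.70
LIFO COGS: 389 @ $11.45 + 68 @ $15.50 + 42 @ $11.65 + 215 @ $12.75 = $8,738.60
Difference = |$9,348.70 − $8,738.60| = $610.10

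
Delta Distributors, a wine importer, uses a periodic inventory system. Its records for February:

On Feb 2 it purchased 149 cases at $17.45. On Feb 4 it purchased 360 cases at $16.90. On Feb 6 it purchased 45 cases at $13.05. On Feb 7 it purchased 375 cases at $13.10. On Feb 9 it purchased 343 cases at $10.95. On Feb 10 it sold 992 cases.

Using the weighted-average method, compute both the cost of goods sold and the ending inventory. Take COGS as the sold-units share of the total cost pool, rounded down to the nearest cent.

COGS = $13,990.67; ending inventory = $3,948.98

Feb 10, sell 992: 992/1272 × $17,939.65 → $13,990.67
Ending inventory (cost pool remaining) = $3,948.98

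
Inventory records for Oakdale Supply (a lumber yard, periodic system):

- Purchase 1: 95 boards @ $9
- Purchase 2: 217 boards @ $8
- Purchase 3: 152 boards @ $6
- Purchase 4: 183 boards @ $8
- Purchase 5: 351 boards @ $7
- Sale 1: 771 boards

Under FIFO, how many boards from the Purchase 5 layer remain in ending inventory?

227

Sale 1 (771) [FIFO — oldest first]: 95 @ $9 + 217 @ $8 + 152 @ $6 + 183 @ $8 + 124 @ $7 = $5,835
Ending inventory: 227 @ $7 = $1,589
Check: goods available $7,424 = COGS $5,835 + ending $1,589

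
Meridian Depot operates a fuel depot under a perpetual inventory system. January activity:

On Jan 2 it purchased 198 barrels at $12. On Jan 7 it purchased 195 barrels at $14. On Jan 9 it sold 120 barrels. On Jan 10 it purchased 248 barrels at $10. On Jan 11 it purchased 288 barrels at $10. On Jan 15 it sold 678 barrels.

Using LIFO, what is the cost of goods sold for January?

COGS = $8,894

Jan 9, 120 sold [LIFO — newest first]: 120 @ $14 = $1,680
Jan 15, 678 sold [LIFO — newest first]: 288 @ $10 + 248 @ $10 + 75 @ $14 + 67 @ $12 = $7,214
Total COGS = $1,680 + $7,214 = $8,894
Ending inventory: 131 @ $12 = $1,572
Check: goods available $10,466 = COGS $8,894 + ending $1,572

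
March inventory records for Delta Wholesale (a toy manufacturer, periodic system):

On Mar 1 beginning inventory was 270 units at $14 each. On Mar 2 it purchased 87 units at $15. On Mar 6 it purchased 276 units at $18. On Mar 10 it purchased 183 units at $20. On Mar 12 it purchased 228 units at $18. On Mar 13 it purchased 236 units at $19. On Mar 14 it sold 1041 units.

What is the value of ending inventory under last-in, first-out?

Ending inventory = $3,346

Mar 14, 1041 sold [LIFO — newest first]: 236 @ $19 + 228 @ $18 + 183 @ $20 + 276 @ $18 + 87 @ $15 + 31 @ $14 = $18,955
Ending inventory: 239 @ $14 = $3,346
Check: goods available $22,301 = COGS $18,955 + ending $3,346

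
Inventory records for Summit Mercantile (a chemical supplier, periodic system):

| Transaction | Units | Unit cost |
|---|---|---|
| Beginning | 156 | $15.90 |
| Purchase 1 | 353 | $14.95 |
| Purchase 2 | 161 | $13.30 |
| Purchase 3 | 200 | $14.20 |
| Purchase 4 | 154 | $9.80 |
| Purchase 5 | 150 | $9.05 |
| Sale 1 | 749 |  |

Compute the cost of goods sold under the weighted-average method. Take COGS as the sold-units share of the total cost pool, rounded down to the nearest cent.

Sale 1, sell 749: 749/1174 × $15,605.75 → $9,956.30
Ending inventory (cost pool remaining) = $5,649.45
Check: goods available $15,605.75 = COGS $9,956.30 + ending $5,649.45

COGS = $9,956.30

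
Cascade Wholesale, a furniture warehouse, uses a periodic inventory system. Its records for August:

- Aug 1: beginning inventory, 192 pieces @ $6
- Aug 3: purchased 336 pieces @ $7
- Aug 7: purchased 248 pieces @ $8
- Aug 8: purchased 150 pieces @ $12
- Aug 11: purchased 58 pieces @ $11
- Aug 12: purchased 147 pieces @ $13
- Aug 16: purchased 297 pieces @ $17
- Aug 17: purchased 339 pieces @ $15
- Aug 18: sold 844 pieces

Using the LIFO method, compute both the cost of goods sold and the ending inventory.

Aug 18, 844 sold [LIFO — newest first]: 339 @ $15 + 297 @ $17 + 147 @ $13 + 58 @ $11 + 3 @ $12 = $12,719
Ending inventory: 192 @ $6 + 336 @ $7 + 248 @ $8 + 147 @ $12 = $7,252
Check: goods available $19,971 = COGS $12,719 + ending $7,252

COGS = $12,719; ending inventory = $7,252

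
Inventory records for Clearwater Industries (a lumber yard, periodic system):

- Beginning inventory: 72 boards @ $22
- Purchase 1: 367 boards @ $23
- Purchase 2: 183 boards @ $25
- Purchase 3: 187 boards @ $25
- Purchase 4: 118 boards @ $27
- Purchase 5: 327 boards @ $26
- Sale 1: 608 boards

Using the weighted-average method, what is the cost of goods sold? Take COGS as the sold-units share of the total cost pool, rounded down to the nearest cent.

COGS = $15,012.36

Sale 1, sell 608: 608/1254 × $30,963.00 → $15,012.36
Ending inventory (cost pool remaining) = $15,950.64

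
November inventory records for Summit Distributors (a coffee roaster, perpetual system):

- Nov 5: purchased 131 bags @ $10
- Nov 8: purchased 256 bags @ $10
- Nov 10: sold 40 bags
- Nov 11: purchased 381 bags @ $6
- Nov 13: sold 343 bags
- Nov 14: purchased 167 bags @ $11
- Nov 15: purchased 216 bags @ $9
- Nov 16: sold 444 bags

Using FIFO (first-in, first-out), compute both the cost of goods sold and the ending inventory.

Nov 10, 40 sold [FIFO — oldest first]: 40 @ $10 = $400
Nov 13, 343 sold [FIFO — oldest first]: 91 @ $10 + 252 @ $10 = $3,430
Nov 16, 444 sold [FIFO — oldest first]: 4 @ $10 + 381 @ $6 + 59 @ $11 = $2,975
Total COGS = $400 + $3,430 + $2,975 = $6,805
Ending inventory: 108 @ $11 + 216 @ $9 = $3,132

COGS = $6,805; ending inventory = $3,132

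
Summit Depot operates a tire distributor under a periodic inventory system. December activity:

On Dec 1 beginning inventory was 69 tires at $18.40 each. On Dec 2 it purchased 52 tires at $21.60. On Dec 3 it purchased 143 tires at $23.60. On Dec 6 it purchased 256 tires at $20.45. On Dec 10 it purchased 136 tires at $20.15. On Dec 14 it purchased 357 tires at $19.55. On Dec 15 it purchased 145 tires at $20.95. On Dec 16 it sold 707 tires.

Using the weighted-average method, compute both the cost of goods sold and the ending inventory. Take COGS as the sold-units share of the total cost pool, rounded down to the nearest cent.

Dec 16, sell 707: 707/1158 × $23,760.30 → $14,506.50
Ending inventory (cost pool remaining) = $9,253.80

COGS = $14,506.50; ending inventory = $9,253.80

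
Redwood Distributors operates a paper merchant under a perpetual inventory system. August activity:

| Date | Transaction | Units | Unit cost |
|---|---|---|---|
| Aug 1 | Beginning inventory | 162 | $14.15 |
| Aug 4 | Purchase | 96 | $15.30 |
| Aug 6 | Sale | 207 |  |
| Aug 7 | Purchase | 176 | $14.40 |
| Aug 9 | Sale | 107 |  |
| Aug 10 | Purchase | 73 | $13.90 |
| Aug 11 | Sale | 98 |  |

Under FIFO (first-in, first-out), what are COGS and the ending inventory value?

COGS = $5,978.70; ending inventory = $1,331.50

Aug 6, 207 sold [FIFO — oldest first]: 162 @ $14.15 + 45 @ $15.30 = $2,980.80
Aug 9, 107 sold [FIFO — oldest first]: 51 @ $15.30 + 56 @ $14.40 = $1,586.70
Aug 11, 98 sold [FIFO — oldest first]: 98 @ $14.40 = $1,411.20
Total COGS = $2,980.80 + $1,586.70 + $1,411.20 = $5,978.70
Ending inventory: 22 @ $14.40 + 73 @ $13.90 = $1,331.50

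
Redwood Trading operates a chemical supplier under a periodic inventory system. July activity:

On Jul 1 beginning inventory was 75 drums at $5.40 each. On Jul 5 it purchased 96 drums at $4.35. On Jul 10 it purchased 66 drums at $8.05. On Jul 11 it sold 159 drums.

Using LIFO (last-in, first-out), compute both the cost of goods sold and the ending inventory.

Jul 11, 159 sold [LIFO — newest first]: 66 @ $8.05 + 93 @ $4.35 = $935.85
Ending inventory: 75 @ $5.40 + 3 @ $4.35 = $418.05
Check: goods available $1,353.90 = COGS $935.85 + ending $418.05

COGS = $935.85; ending inventory = $418.05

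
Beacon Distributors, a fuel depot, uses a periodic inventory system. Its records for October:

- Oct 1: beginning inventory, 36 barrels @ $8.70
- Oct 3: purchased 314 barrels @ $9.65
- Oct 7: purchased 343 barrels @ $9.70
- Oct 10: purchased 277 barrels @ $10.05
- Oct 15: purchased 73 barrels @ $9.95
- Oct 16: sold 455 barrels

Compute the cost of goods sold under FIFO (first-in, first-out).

Oct 16, 455 sold [FIFO — oldest first]: 36 @ $8.70 + 314 @ $9.65 + 105 @ $9.70 = $4,361.80
Ending inventory: 238 @ $9.70 + 277 @ $10.05 + 73 @ $9.95 = $5,818.80

COGS = $4,361.80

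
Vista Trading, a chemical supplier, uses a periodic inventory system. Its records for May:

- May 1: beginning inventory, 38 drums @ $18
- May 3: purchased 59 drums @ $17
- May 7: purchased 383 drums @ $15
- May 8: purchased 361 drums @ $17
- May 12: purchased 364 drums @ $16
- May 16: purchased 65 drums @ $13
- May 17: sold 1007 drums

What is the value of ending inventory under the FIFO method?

May 17, 1007 sold [FIFO — oldest first]: 38 @ $18 + 59 @ $17 + 383 @ $15 + 361 @ $17 + 166 @ $16 = $16,225
Ending inventory: 198 @ $16 + 65 @ $13 = $4,013
Check: goods available $20,238 = COGS $16,225 + ending $4,013

Ending inventory = $4,013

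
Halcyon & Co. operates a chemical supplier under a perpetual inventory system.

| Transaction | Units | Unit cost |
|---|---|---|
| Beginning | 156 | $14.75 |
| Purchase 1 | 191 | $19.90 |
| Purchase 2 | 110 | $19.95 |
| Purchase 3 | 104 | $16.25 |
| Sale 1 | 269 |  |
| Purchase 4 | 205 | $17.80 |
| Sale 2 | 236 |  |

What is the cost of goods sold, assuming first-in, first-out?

Sale 1 (269) [FIFO — oldest first]: 156 @ $14.75 + 113 @ $19.90 = $4,549.70
Sale 2 (236) [FIFO — oldest first]: 78 @ $19.90 + 110 @ $19.95 + 48 @ $16.25 = $4,526.70
Total COGS = $4,549.70 + $4,526.70 = $9,076.40
Ending inventory: 56 @ $16.25 + 205 @ $17.80 = $4,559.00

COGS = $9,076.40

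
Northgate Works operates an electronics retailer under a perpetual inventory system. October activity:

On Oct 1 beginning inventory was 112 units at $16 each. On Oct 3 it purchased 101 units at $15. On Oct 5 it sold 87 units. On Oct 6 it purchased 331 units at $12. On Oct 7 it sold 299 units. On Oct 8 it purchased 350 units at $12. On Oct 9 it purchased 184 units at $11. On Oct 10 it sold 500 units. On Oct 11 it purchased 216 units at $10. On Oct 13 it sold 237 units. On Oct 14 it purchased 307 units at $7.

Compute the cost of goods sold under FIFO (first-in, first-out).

Oct 5, 87 sold [FIFO — oldest first]: 87 @ $16 = $1,392
Oct 7, 299 sold [FIFO — oldest first]: 25 @ $16 + 101 @ $15 + 173 @ $12 = $3,991
Oct 10, 500 sold [FIFO — oldest first]: 158 @ $12 + 342 @ $12 = $6,000
Oct 13, 237 sold [FIFO — oldest first]: 8 @ $12 + 184 @ $11 + 45 @ $10 = $2,570
Total COGS = $1,392 + $3,991 + $6,000 + $2,570 = $13,953
Ending inventory: 171 @ $10 + 307 @ $7 = $3,859

COGS = $13,953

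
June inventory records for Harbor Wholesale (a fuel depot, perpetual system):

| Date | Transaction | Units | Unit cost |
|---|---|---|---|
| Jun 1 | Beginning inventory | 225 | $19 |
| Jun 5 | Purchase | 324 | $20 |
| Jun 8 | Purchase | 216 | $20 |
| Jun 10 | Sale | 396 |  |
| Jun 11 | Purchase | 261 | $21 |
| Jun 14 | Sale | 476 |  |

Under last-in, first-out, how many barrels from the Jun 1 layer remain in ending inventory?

154

Jun 10, 396 sold [LIFO — newest first]: 216 @ $20 + 180 @ $20 = $7,920
Jun 14, 476 sold [LIFO — newest first]: 261 @ $21 + 144 @ $20 + 71 @ $19 = $9,710
Total COGS = $7,920 + $9,710 = $17,630
Ending inventory: 154 @ $19 = $2,926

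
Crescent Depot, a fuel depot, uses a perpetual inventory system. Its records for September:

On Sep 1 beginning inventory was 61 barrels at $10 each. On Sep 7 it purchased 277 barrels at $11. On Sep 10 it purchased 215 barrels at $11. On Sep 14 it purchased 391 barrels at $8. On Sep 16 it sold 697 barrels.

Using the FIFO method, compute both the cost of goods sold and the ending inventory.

COGS = $7,174; ending inventory = $1,976

Sep 16, 697 sold [FIFO — oldest first]: 61 @ $10 + 277 @ $11 + 215 @ $11 + 144 @ $8 = $7,174
Ending inventory: 247 @ $8 = $1,976
Check: goods available $9,150 = COGS $7,174 + ending $1,976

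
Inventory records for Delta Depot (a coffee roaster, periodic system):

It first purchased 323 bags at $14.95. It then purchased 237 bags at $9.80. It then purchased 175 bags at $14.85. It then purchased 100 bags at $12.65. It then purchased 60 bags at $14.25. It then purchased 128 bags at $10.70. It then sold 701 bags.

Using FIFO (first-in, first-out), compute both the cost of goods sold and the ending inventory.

Sale 1 (701) [FIFO — oldest first]: 323 @ $14.95 + 237 @ $9.80 + 141 @ $14.85 = $9,245.30
Ending inventory: 34 @ $14.85 + 100 @ $12.65 + 60 @ $14.25 + 128 @ $10.70 = $3,994.50

COGS = $9,245.30; ending inventory = $3,994.50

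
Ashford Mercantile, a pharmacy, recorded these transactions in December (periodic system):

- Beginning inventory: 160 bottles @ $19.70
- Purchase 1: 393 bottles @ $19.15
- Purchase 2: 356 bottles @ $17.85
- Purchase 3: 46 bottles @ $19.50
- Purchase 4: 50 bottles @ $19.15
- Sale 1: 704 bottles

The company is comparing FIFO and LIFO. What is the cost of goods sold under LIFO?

FIFO COGS: 160 @ $19.70 + 393 @ $19.15 + 151 @ $17.85 = $13,373.30
LIFO COGS: 50 @ $19.15 + 46 @ $19.50 + 356 @ $17.85 + 252 @ $19.15 = $13,034.90

COGS = $13,034.90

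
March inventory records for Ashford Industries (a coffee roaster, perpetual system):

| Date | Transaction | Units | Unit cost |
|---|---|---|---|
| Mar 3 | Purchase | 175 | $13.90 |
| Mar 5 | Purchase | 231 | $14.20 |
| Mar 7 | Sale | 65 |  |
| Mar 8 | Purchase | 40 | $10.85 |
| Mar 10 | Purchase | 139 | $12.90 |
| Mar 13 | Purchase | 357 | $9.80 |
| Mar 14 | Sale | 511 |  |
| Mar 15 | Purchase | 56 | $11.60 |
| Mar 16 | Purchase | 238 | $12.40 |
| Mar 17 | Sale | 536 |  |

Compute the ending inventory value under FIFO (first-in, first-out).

Mar 7, 65 sold [FIFO — oldest first]: 65 @ $13.90 = $903.50
Mar 14, 511 sold [FIFO — oldest first]: 110 @ $13.90 + 231 @ $14.20 + 40 @ $10.85 + 130 @ $12.90 = $6,920.20
Mar 17, 536 sold [FIFO — oldest first]: 9 @ $12.90 + 357 @ $9.80 + 56 @ $11.60 + 114 @ $12.40 = $5,677.90
Total COGS = $903.50 + $6,920.20 + $5,677.90 = $13,501.60
Ending inventory: 124 @ $12.40 = $1,537.60

Ending inventory = $1,537.60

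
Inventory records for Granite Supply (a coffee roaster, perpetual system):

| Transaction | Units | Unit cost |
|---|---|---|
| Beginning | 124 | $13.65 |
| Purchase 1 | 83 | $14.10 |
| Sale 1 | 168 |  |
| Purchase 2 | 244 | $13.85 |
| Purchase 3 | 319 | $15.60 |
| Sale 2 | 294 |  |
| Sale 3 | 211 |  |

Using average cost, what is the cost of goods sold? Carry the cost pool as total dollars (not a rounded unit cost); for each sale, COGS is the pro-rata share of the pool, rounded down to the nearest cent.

After Beginning: 124 on hand, pool $1,692.60 (≈ $13.6500 each)
After Purchase 1: 207 on hand, pool $2,862.90 (≈ $13.8304 each)
Sale 1, sell 168: 168/207 × $2,862.90 → $2,323.51
After Purchase 2: 283 on hand, pool $3,918.79 (≈ $13.8473 each)
After Purchase 3: 602 on hand, pool $8,895.19 (≈ $14.7761 each)
Sale 2, sell 294: 294/602 × $8,895.19 → $4,344.16
Sale 3, sell 211: 211/308 × $4,551.03 → $3,117.75
Total COGS = $2,323.51 + $4,344.16 + $3,117.75 = $9,785.42
Ending inventory (cost pool remaining) = $1,433.28

COGS = $9,785.42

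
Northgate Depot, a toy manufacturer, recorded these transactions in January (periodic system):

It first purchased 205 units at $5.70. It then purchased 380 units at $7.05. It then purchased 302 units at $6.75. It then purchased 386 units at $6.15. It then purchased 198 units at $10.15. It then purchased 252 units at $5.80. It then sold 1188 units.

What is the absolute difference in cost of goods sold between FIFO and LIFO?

FIFO COGS: 205 @ $5.70 + 380 @ $7.05 + 302 @ $6.75 + 301 @ $6.15 = $7,737.15
LIFO COGS: 252 @ $5.80 + 198 @ $10.15 + 386 @ $6.15 + 302 @ $6.75 + 50 @ $7.05 = $8,236.20
Difference = |$7,737.15 − $8,236.20| = $499.05

$499.05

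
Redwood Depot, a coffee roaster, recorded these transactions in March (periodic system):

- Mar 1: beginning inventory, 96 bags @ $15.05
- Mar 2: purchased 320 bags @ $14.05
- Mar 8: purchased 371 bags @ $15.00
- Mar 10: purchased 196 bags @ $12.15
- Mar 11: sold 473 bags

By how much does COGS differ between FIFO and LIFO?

$259.40

FIFO COGS: 96 @ $15.05 + 320 @ $14.05 + 57 @ $15.00 = $6,795.80
LIFO COGS: 196 @ $12.15 + 277 @ $15.00 = $6,536.40
Difference = |$6,795.80 − $6,536.40| = $259.40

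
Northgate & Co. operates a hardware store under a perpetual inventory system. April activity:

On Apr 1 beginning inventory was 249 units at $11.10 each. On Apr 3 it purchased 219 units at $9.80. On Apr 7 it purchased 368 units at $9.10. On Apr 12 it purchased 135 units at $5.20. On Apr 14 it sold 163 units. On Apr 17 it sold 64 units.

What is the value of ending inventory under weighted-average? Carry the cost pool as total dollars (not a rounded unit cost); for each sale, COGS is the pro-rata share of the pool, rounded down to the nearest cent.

After Apr 1: 249 on hand, pool $2,763.90 (≈ $11.1000 each)
After Apr 3: 468 on hand, pool $4,910.10 (≈ $10.4917 each)
After Apr 7: 836 on hand, pool $8,258.90 (≈ $9.8791 each)
After Apr 12: 971 on hand, pool $8,960.90 (≈ $9.2285 each)
Apr 14, sell 163: 163/971 × $8,960.90 → $1,504.24
Apr 17, sell 64: 64/808 × $7,456.66 → $590.62
Total COGS = $1,504.24 + $590.62 = $2,094.86
Ending inventory (cost pool remaining) = $6,866.04

Ending inventory = $6,866.04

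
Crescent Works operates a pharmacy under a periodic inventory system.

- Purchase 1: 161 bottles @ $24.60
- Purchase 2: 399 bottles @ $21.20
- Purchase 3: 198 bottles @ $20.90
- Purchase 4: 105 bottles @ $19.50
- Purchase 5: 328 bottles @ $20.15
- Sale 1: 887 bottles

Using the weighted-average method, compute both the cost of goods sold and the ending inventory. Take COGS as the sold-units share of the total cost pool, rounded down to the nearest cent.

COGS = $18,778.40; ending inventory = $6,435.90

Sale 1, sell 887: 887/1191 × $25,214.30 → $18,778.40
Ending inventory (cost pool remaining) = $6,435.90
Check: goods available $25,214.30 = COGS $18,778.40 + ending $6,435.90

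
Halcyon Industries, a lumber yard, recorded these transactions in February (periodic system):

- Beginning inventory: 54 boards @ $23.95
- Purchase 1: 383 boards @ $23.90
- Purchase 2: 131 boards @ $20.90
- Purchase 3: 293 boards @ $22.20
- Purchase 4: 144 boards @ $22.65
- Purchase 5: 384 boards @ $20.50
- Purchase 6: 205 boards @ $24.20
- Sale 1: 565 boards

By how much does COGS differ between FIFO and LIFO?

FIFO COGS: 54 @ $23.95 + 383 @ $23.90 + 128 @ $20.90 = $13,122.20
LIFO COGS: 205 @ $24.20 + 360 @ $20.50 = $12,341.00
Difference = |$13,122.20 − $12,341.00| = $781.20

$781.20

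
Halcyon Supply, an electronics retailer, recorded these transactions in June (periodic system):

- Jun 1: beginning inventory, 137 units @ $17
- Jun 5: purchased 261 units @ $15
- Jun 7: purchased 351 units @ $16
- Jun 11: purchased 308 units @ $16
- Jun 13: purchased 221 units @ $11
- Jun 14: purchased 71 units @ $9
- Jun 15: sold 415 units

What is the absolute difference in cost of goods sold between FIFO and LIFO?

FIFO COGS: 137 @ $17 + 261 @ $15 + 17 @ $16 = $6,516
LIFO COGS: 71 @ $9 + 221 @ $11 + 123 @ $16 = $5,038
Difference = |$6,516 − $5,038| = $1,478

$1,478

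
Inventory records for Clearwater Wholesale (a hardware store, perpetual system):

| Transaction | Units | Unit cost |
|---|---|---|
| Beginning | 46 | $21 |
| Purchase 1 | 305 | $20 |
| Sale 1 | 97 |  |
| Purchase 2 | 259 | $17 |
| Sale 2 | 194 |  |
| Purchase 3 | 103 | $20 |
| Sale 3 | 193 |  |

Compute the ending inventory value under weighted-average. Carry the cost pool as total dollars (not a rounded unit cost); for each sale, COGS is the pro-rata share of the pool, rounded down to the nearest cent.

After Beginning: 46 on hand, pool $966.00 (≈ $21.0000 each)
After Purchase 1: 351 on hand, pool $7,066.00 (≈ $20.1311 each)
Sale 1, sell 97: 97/351 × $7,066.00 → $1,952.71
After Purchase 2: 513 on hand, pool $9,516.29 (≈ $18.5503 each)
Sale 2, sell 194: 194/513 × $9,516.29 → $3,598.75
After Purchase 3: 422 on hand, pool $7,977.54 (≈ $18.9041 each)
Sale 3, sell 193: 193/422 × $7,977.54 → $3,648.49
Total COGS = $1,952.71 + $3,598.75 + $3,648.49 = $9,199.95
Ending inventory (cost pool remaining) = $4,329.05

Ending inventory = $4,329.05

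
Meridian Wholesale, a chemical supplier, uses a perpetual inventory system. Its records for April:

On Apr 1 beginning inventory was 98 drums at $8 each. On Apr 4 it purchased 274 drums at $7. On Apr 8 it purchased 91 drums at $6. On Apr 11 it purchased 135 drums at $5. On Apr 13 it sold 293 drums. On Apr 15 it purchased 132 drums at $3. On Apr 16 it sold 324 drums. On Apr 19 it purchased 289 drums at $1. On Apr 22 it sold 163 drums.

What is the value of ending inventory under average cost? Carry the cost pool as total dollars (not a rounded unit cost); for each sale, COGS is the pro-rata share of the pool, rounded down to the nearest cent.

After Apr 1: 98 on hand, pool $784.00 (≈ $8.0000 each)
After Apr 4: 372 on hand, pool $2,702.00 (≈ $7.2634 each)
After Apr 8: 463 on hand, pool $3,248.00 (≈ $7.0151 each)
After Apr 11: 598 on hand, pool $3,923.00 (≈ $6.5602 each)
Apr 13, sell 293: 293/598 × $3,923.00 → $1,922.13
After Apr 15: 437 on hand, pool $2,396.87 (≈ $5.4848 each)
Apr 16, sell 324: 324/437 × $2,396.87 → $1,777.08
After Apr 19: 402 on hand, pool $908.79 (≈ $2.2607 each)
Apr 22, sell 163: 163/402 × $908.79 → $368.48
Total COGS = $1,922.13 + $1,777.08 + $368.48 = $4,067.69
Ending inventory (cost pool remaining) = $540.31

Ending inventory = $540.31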